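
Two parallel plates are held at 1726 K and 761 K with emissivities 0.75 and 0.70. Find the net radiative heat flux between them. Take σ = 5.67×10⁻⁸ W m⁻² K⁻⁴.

For two large parallel gray plates, q = σ(T₁⁴ − T₂⁴) / (1/ε₁ + 1/ε₂ − 1).
1/ε₁ + 1/ε₂ − 1 = 1/0.75 + 1/0.70 − 1 = 1.762.
T₁⁴ − T₂⁴ = 8.87×10^12 − 3.35×10^11 = 8.54×10^12 K⁴.
q = 5.67×10⁻⁸ × 8.54×10^12 / 1.762 = 2.75×10^5 W/m².

q ≈ 2.75×10^5 W/m²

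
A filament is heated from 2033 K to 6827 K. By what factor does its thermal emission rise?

P ∝ T⁴, so the ratio is (6827/2033)⁴ = (3.358)⁴ = 127.

ratio ≈ 127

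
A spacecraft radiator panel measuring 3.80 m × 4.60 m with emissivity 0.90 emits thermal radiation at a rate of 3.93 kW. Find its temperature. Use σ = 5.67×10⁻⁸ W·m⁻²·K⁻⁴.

A = 3.80 × 4.60 = 17.5 m².
From P = εσAT⁴, T = (P / εσA)^(1/4) = (3930 / (0.90 × 5.67×10⁻⁸ × 17.5))^(1/4).
T = (4.41×10^9)^(1/4) = 258 K.

T ≈ 258 K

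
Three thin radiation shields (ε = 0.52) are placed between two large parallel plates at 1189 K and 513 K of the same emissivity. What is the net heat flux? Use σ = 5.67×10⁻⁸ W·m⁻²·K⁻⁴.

Each of the 4 gaps contributes resistance (2/ε − 1) = 2/0.52 − 1 = 2.846; total = 11.38.
q = σ(T₁⁴ − T₂⁴) / 11.38 = 5.67×10⁻⁸ × 1.93×10^12 / 11.38 = 9610 W/m².

q ≈ 9610 W/m²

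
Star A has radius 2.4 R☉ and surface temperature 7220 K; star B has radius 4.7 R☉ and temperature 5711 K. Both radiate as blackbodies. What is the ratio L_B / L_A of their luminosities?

L_B/L_A ≈ 1.50

L = 4πR²σT⁴ ∝ R²T⁴, so L_B/L_A = (4.7/2.4)² × (5711/7220)⁴ = 3.84 × 0.391 = 1.50.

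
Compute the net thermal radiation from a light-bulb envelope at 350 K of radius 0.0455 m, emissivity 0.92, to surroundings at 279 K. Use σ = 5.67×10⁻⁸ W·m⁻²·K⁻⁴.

A = 4πr² = 4π × (0.0455)² = 0.0260 m².
Q = εσA(T⁴ − T_s⁴). T⁴ − T_s⁴ = (350)⁴ − (279)⁴ = 1.50×10^10 − 6.06×10^9 = 8.95×10^9 K⁴.
Q = 0.92 × 5.67×10⁻⁸ × 0.0260 × 8.95×10^9 = 12.1 W.

Q ≈ 12.1 W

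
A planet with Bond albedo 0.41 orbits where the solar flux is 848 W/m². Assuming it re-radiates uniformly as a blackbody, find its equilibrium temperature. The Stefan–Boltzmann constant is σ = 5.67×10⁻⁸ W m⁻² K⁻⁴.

T ≈ 217 K

Power absorbed = (1−a)S·πR²; power emitted = 4πR²σT⁴. Equating and cancelling πR²:
T = ((1−a)S / 4σ)^(1/4) = (500 / (4 × 5.67×10⁻⁸))^(1/4) = (2.21×10^9)^(1/4).
T = 217 K.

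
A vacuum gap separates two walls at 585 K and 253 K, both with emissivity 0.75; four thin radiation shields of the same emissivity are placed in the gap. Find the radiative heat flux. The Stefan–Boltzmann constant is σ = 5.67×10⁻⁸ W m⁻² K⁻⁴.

Each of the 5 gaps contributes resistance (2/ε − 1) = 2/0.75 − 1 = 1.667; total = 8.333.
q = σ(T₁⁴ − T₂⁴) / 8.333 = 5.67×10⁻⁸ × 1.13×10^11 / 8.333 = 769 W/m².

q ≈ 769 W/m²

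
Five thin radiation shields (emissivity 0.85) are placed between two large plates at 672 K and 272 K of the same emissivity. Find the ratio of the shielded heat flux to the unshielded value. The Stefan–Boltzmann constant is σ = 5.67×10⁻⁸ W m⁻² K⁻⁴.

ratio ≈ 0.167

With N identical shields there are N+1 = 6 gaps in series, each with the same radiative resistance, so the flux falls to 1/(N+1) of its unshielded value.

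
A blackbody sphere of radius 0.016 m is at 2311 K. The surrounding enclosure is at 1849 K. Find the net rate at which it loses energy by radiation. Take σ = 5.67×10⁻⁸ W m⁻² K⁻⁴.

Q ≈ 3070 W

A = 4πr² = 4π × (0.016)² = 3.22×10^-3 m².
Q = σA(T⁴ − T_s⁴). T⁴ − T_s⁴ = (2311)⁴ − (1849)⁴ = 2.85×10^13 − 1.17×10^13 = 1.68×10^13 K⁴.
Q = 5.67×10⁻⁸ × 3.22×10^-3 × 1.68×10^13 = 3070 W.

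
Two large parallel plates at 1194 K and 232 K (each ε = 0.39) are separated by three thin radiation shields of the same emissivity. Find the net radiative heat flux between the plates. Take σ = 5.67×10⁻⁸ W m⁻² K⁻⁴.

q ≈ 6970 W/m²

Each of the 4 gaps contributes resistance (2/ε − 1) = 2/0.39 − 1 = 4.128; total = 16.51.
q = σ(T₁⁴ − T₂⁴) / 16.51 = 5.67×10⁻⁸ × 2.03×10^12 / 16.51 = 6970 W/m².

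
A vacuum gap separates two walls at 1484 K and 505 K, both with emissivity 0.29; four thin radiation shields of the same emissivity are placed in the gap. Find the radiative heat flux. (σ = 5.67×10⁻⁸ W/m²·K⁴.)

q ≈ 9200 W/m²

Each of the 5 gaps contributes resistance (2/ε − 1) = 2/0.29 − 1 = 5.897; total = 29.48.
q = σ(T₁⁴ − T₂⁴) / 29.48 = 5.67×10⁻⁸ × 4.78×10^12 / 29.48 = 9200 W/m².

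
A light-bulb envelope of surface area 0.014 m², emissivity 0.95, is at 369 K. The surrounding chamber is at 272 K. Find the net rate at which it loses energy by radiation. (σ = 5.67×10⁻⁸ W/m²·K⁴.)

Q ≈ 9.85 W

Q = εσA(T⁴ − T_s⁴). T⁴ − T_s⁴ = (369)⁴ − (272)⁴ = 1.85×10^10 − 5.47×10^9 = 1.31×10^10 K⁴.
Q = 0.95 × 5.67×10⁻⁸ × 0.0140 × 1.31×10^10 = 9.85 W.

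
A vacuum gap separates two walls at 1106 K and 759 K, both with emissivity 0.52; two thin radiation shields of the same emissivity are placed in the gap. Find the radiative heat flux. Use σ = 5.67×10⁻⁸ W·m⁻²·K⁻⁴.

Each of the 3 gaps contributes resistance (2/ε − 1) = 2/0.52 − 1 = 2.846; total = 8.538.
q = σ(T₁⁴ − T₂⁴) / 8.538 = 5.67×10⁻⁸ × 1.16×10^12 / 8.538 = 7730 W/m².

q ≈ 7730 W/m²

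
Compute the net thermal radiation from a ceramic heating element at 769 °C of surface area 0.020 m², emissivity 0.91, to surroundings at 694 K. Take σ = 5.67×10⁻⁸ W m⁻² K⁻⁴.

Q ≈ 977 W

Convert: 769 °C = 1042 K.
Q = εσA(T⁴ − T_s⁴). T⁴ − T_s⁴ = (1042)⁴ − (694)⁴ = 1.18×10^12 − 2.32×10^11 = 9.47×10^11 K⁴.
Q = 0.91 × 5.67×10⁻⁸ × 0.0200 × 9.47×10^11 = 977 W.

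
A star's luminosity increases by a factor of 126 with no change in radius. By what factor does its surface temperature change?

P ∝ T⁴ ⇒ T ∝ P^(1/4), so T scales by (126)^(1/4) = 3.35.

factor ≈ 3.35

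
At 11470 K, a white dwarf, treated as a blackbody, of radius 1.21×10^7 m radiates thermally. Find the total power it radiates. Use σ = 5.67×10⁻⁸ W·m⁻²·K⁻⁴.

P ≈ 1.81×10^24 W

A = 4πr² = 4π × (1.21×10^7)² = 1.84×10^15 m².
P = σAT⁴ = 5.67×10⁻⁸ × 1.84×10^15 × (11470)⁴ = 5.67×10⁻⁸ × 1.84×10^15 × 1.73×10^16.
P = 1.81×10^24 W.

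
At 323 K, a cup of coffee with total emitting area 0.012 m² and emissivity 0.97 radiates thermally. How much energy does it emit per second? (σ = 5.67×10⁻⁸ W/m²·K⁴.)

Stefan–Boltzmann: P = εσAT⁴ = 0.97 × 5.67×10⁻⁸ × 0.0120 × (323)⁴ = 0.97 × 5.67×10⁻⁸ × 0.0120 × 1.09×10^10.
P = 7.18 W.

P ≈ 7.18 W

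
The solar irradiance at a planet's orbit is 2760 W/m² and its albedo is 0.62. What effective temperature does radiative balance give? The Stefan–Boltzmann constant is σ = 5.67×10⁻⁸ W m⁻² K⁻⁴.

T ≈ 261 K

Power absorbed = (1−a)S·πR²; power emitted = 4πR²σT⁴. Equating and cancelling πR²:
T = ((1−a)S / 4σ)^(1/4) = (1050 / (4 × 5.67×10⁻⁸))^(1/4) = (4.62×10^9)^(1/4).
T = 261 K.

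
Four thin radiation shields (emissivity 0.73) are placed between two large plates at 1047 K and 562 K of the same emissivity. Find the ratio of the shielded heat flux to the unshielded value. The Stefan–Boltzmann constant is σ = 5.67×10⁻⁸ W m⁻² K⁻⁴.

With N identical shields there are N+1 = 5 gaps in series, each with the same radiative resistance, so the flux falls to 1/(N+1) of its unshielded value.

ratio ≈ 0.200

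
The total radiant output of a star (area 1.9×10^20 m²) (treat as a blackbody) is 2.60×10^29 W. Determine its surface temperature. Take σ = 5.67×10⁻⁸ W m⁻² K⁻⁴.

From P = σAT⁴, T = (P / σA)^(1/4) = (2.60×10^29 / (5.67×10⁻⁸ × 1.90×10^20))^(1/4).
T = (2.41×10^16)^(1/4) = 12500 K.

T ≈ 12500 K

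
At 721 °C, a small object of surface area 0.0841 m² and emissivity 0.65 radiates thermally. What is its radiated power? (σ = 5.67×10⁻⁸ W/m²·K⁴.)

721 °C = 994 K.
P = εσAT⁴ = 0.65 × 5.67×10⁻⁸ × 0.0841 × (994)⁴ = 0.65 × 5.67×10⁻⁸ × 0.0841 × 9.76×10^11.
P = 3030 W.

P ≈ 3030 W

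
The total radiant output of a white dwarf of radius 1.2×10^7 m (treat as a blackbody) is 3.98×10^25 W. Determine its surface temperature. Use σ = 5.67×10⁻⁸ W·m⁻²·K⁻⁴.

A = 4πr² = 4π × (1.2×10^7)² = 1.81×10^15 m².
From P = σAT⁴, T = (P / σA)^(1/4) = (3.98×10^25 / (5.67×10⁻⁸ × 1.81×10^15))^(1/4).
T = (3.88×10^17)^(1/4) = 25000 K.

T ≈ 25000 K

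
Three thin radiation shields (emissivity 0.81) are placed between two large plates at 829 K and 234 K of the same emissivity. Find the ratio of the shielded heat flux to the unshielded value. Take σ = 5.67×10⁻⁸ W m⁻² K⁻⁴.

ratio ≈ 0.250

With N identical shields there are N+1 = 4 gaps in series, each with the same radiative resistance, so the flux falls to 1/(N+1) of its unshielded value.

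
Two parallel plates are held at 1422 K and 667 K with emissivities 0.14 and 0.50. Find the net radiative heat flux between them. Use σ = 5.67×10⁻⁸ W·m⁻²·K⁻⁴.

q ≈ 27100 W/m²

For two large parallel gray plates, q = σ(T₁⁴ − T₂⁴) / (1/ε₁ + 1/ε₂ − 1).
1/ε₁ + 1/ε₂ − 1 = 1/0.14 + 1/0.50 − 1 = 8.143.
T₁⁴ − T₂⁴ = 4.09×10^12 − 1.98×10^11 = 3.89×10^12 K⁴.
q = 5.67×10⁻⁸ × 3.89×10^12 / 8.143 = 27100 W/m².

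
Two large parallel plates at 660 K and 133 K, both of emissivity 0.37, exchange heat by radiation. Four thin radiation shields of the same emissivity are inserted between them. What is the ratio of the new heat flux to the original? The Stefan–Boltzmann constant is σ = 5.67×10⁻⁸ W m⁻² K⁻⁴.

With N identical shields there are N+1 = 5 gaps in series, each with the same radiative resistance, so the flux falls to 1/(N+1) of its unshielded value.

ratio ≈ 0.200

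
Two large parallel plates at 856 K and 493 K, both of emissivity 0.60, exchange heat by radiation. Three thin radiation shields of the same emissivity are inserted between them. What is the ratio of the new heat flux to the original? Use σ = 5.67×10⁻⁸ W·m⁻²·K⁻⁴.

With N identical shields there are N+1 = 4 gaps in series, each with the same radiative resistance, so the flux falls to 1/(N+1) of its unshielded value.

ratio ≈ 0.250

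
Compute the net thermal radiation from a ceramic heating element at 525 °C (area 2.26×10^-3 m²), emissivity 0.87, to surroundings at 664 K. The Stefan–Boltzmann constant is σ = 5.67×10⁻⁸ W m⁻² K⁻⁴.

Q ≈ 23.5 W

Convert: 525 °C = 798 K.
Q = εσA(T⁴ − T_s⁴). T⁴ − T_s⁴ = (798)⁴ − (664)⁴ = 4.06×10^11 − 1.94×10^11 = 2.11×10^11 K⁴.
Q = 0.87 × 5.67×10⁻⁸ × 2.26×10^-3 × 2.11×10^11 = 23.5 W.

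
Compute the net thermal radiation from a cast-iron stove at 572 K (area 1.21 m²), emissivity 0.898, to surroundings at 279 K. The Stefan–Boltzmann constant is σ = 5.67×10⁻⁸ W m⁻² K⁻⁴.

Q ≈ 6220 W

Q = εσA(T⁴ − T_s⁴). T⁴ − T_s⁴ = (572)⁴ − (279)⁴ = 1.07×10^11 − 6.06×10^9 = 1.01×10^11 K⁴.
Q = 0.898 × 5.67×10⁻⁸ × 1.21 × 1.01×10^11 = 6220 W.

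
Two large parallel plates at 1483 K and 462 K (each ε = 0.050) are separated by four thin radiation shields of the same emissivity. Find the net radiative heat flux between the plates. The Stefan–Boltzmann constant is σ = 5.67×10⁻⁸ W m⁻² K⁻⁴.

q ≈ 1390 W/m²

Each of the 5 gaps contributes resistance (2/ε − 1) = 2/0.050 − 1 = 39.00; total = 195.0.
q = σ(T₁⁴ − T₂⁴) / 195.0 = 5.67×10⁻⁸ × 4.79×10^12 / 195.0 = 1390 W/m².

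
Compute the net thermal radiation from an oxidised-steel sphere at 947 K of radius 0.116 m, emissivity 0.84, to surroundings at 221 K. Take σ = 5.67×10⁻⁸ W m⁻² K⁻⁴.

Q ≈ 6460 W

A = 4πr² = 4π × (0.116)² = 0.169 m².
Q = εσA(T⁴ − T_s⁴). T⁴ − T_s⁴ = (947)⁴ − (221)⁴ = 8.04×10^11 − 2.39×10^9 = 8.02×10^11 K⁴.
Q = 0.84 × 5.67×10⁻⁸ × 0.169 × 8.02×10^11 = 6460 W.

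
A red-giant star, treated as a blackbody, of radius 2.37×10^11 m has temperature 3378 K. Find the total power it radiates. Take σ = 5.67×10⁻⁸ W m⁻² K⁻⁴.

P ≈ 5.21×10^30 W

A = 4πr² = 4π × (2.37×10^11)² = 7.06×10^23 m².
P = σAT⁴ = 5.67×10⁻⁸ × 7.06×10^23 × (3378)⁴ = 5.67×10⁻⁸ × 7.06×10^23 × 1.30×10^14.
P = 5.21×10^30 W.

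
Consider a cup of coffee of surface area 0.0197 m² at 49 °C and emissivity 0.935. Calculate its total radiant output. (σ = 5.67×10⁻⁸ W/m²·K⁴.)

P ≈ 11.2 W

49 °C = 322 K.
Stefan–Boltzmann: P = εσAT⁴ = 0.935 × 5.67×10⁻⁸ × 0.0197 × (322)⁴ = 0.935 × 5.67×10⁻⁸ × 0.0197 × 1.08×10^10.
P = 11.2 W.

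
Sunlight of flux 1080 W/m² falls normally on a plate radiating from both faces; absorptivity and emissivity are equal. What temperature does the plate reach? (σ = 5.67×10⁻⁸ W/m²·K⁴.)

T ≈ 312 K

Absorbed flux αS = emitted flux 2εσT⁴ per unit area; with α = ε this gives T = (S/2σ)^(1/4).
T = (1080 / (2 × 5.67×10⁻⁸))^(1/4) = (9.52×10^9)^(1/4).
T = 312 K.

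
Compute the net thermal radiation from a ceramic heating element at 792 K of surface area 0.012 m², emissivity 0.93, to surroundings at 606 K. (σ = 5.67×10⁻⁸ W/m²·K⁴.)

Q ≈ 164 W

Q = εσA(T⁴ − T_s⁴). T⁴ − T_s⁴ = (792)⁴ − (606)⁴ = 3.93×10^11 − 1.35×10^11 = 2.59×10^11 K⁴.
Q = 0.93 × 5.67×10⁻⁸ × 0.0120 × 2.59×10^11 = 164 W.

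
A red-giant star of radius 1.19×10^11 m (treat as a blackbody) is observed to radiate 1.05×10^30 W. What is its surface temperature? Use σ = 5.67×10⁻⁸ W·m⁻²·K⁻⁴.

A = 4πr² = 4π × (1.19×10^11)² = 1.78×10^23 m².
From P = σAT⁴, T = (P / σA)^(1/4) = (1.05×10^30 / (5.67×10⁻⁸ × 1.78×10^23))^(1/4).
T = (1.04×10^14)^(1/4) = 3190 K.

T ≈ 3190 K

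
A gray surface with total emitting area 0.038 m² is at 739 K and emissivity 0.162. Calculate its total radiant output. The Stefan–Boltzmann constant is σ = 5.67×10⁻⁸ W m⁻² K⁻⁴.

P = εσAT⁴ = 0.162 × 5.67×10⁻⁸ × 0.0380 × (739)⁴ = 0.162 × 5.67×10⁻⁸ × 0.0380 × 2.98×10^11.
P = 104 W.

P ≈ 104 W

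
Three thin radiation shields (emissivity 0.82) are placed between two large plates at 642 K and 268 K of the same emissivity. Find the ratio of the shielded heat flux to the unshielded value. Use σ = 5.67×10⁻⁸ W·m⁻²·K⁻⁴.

ratio ≈ 0.250

With N identical shields there are N+1 = 4 gaps in series, each with the same radiative resistance, so the flux falls to 1/(N+1) of its unshielded value.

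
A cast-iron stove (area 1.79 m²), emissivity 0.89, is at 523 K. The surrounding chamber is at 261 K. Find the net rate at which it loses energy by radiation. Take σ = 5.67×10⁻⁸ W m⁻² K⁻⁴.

Q = εσA(T⁴ − T_s⁴). T⁴ − T_s⁴ = (523)⁴ − (261)⁴ = 7.48×10^10 − 4.64×10^9 = 7.02×10^10 K⁴.
Q = 0.89 × 5.67×10⁻⁸ × 1.79 × 7.02×10^10 = 6340 W.

Q ≈ 6340 W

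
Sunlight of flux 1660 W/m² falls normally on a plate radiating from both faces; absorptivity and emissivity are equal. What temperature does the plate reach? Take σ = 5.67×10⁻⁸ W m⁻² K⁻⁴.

T ≈ 348 K

Absorbed flux αS = emitted flux 2εσT⁴ per unit area; with α = ε this gives T = (S/2σ)^(1/4).
T = (1660 / (2 × 5.67×10⁻⁸))^(1/4) = (1.46×10^10)^(1/4).
T = 348 K.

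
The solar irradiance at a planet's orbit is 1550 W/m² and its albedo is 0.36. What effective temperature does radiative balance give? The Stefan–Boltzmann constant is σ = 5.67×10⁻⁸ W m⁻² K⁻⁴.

T ≈ 257 K

Power absorbed = (1−a)S·πR²; power emitted = 4πR²σT⁴. Equating and cancelling πR²:
T = ((1−a)S / 4σ)^(1/4) = (992 / (4 × 5.67×10⁻⁸))^(1/4) = (4.37×10^9)^(1/4).
T = 257 K.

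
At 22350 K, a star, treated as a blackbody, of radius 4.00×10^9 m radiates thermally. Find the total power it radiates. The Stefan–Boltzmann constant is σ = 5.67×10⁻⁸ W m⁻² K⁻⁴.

P ≈ 2.84×10^30 W

A = 4πr² = 4π × (4.00×10^9)² = 2.01×10^20 m².
P = σAT⁴ = 5.67×10⁻⁸ × 2.01×10^20 × (22350)⁴ = 5.67×10⁻⁸ × 2.01×10^20 × 2.50×10^17.
P = 2.84×10^30 W.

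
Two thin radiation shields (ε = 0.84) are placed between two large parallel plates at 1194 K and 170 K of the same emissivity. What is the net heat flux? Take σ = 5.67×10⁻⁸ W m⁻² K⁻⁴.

Each of the 3 gaps contributes resistance (2/ε − 1) = 2/0.84 − 1 = 1.381; total = 4.143.
q = σ(T₁⁴ − T₂⁴) / 4.143 = 5.67×10⁻⁸ × 2.03×10^12 / 4.143 = 27800 W/m².

q ≈ 27800 W/m²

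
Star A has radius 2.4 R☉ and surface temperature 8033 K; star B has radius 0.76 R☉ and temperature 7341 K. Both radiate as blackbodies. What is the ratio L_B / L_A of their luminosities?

L = 4πR²σT⁴ ∝ R²T⁴, so L_B/L_A = (0.76/2.4)² × (7341/8033)⁴ = 0.100 × 0.697 = 0.0699.

L_B/L_A ≈ 0.0699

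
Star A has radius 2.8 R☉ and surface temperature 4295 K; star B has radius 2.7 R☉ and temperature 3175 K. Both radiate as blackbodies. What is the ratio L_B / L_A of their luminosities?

L = 4πR²σT⁴ ∝ R²T⁴, so L_B/L_A = (2.7/2.8)² × (3175/4295)⁴ = 0.930 × 0.299 = 0.278.

L_B/L_A ≈ 0.278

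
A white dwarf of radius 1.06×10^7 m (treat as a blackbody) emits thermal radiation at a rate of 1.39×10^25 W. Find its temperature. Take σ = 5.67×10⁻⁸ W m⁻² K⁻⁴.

T ≈ 20400 K

A = 4πr² = 4π × (1.06×10^7)² = 1.41×10^15 m².
From P = σAT⁴, T = (P / σA)^(1/4) = (1.39×10^25 / (5.67×10⁻⁸ × 1.41×10^15))^(1/4).
T = (1.74×10^17)^(1/4) = 20400 K.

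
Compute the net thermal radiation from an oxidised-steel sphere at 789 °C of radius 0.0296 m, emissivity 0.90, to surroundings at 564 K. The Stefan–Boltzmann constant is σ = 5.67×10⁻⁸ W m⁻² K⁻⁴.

A = 4πr² = 4π × (0.0296)² = 0.0110 m².
Convert: 789 °C = 1062 K.
Q = εσA(T⁴ − T_s⁴). T⁴ − T_s⁴ = (1062)⁴ − (564)⁴ = 1.27×10^12 − 1.01×10^11 = 1.17×10^12 K⁴.
Q = 0.90 × 5.67×10⁻⁸ × 0.0110 × 1.17×10^12 = 658 W.

Q ≈ 658 W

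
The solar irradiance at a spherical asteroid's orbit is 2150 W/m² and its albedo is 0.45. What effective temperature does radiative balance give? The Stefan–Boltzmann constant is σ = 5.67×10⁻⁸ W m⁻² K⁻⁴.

Power absorbed = (1−a)S·πR²; power emitted = 4πR²σT⁴. Equating and cancelling πR²:
T = ((1−a)S / 4σ)^(1/4) = (1180 / (4 × 5.67×10⁻⁸))^(1/4) = (5.21×10^9)^(1/4).
T = 269 K.

T ≈ 269 K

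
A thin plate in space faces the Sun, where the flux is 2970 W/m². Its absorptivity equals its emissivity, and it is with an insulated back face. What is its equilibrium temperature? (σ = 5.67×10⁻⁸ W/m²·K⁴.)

T ≈ 478 K

Absorbed flux αS = emitted flux εσT⁴ (one radiating face); with α = ε, T = (S/σ)^(1/4).
T = (2970 / 5.67×10⁻⁸)^(1/4) = (5.24×10^10)^(1/4).
T = 478 K.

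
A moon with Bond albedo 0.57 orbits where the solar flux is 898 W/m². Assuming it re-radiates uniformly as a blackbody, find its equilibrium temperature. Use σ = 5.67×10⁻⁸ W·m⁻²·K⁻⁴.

T ≈ 203 K

Power absorbed = (1−a)S·πR²; power emitted = 4πR²σT⁴. Equating and cancelling πR²:
T = ((1−a)S / 4σ)^(1/4) = (386 / (4 × 5.67×10⁻⁸))^(1/4) = (1.70×10^9)^(1/4).
T = 203 K.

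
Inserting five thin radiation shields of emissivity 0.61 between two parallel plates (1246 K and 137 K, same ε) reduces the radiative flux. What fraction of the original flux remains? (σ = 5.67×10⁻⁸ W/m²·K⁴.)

ratio ≈ 0.167

With N identical shields there are N+1 = 6 gaps in series, each with the same radiative resistance, so the flux falls to 1/(N+1) of its unshielded value.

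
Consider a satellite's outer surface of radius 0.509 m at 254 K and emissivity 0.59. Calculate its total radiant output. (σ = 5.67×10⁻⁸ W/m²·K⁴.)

A = 4πr² = 4π × (0.509)² = 3.26 m².
Stefan–Boltzmann: P = εσAT⁴ = 0.59 × 5.67×10⁻⁸ × 3.26 × (254)⁴ = 0.59 × 5.67×10⁻⁸ × 3.26 × 4.16×10^9.
P = 453 W.

P ≈ 453 W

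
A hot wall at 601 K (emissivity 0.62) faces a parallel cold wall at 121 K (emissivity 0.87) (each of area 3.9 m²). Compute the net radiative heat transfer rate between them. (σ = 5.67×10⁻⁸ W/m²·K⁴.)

For two large parallel gray plates, q = σ(T₁⁴ − T₂⁴) / (1/ε₁ + 1/ε₂ − 1).
1/ε₁ + 1/ε₂ − 1 = 1/0.62 + 1/0.87 − 1 = 1.762.
T₁⁴ − T₂⁴ = 1.30×10^11 − 2.14×10^8 = 1.30×10^11 K⁴.
q = 5.67×10⁻⁸ × 1.30×10^11 / 1.762 = 4190 W/m².
Q = q·A = 4190 × 3.9 = 16300 W.

Q ≈ 16300 W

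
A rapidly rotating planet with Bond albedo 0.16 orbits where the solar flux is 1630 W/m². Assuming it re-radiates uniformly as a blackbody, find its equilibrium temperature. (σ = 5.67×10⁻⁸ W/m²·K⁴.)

Power absorbed = (1−a)S·πR²; power emitted = 4πR²σT⁴. Equating and cancelling πR²:
T = ((1−a)S / 4σ)^(1/4) = (1370 / (4 × 5.67×10⁻⁸))^(1/4) = (6.04×10^9)^(1/4).
T = 279 K.

T ≈ 279 K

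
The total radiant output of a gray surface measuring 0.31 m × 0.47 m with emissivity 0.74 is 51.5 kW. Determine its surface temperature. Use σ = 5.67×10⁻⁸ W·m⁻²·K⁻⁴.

A = 0.31 × 0.47 = 0.146 m².
From P = εσAT⁴, T = (P / εσA)^(1/4) = (51500 / (0.74 × 5.67×10⁻⁸ × 0.146))^(1/4).
T = (8.42×10^12)^(1/4) = 1700 K.

T ≈ 1700 K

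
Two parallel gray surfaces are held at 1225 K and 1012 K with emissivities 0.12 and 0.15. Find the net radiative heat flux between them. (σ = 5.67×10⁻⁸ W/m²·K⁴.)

For two large parallel gray plates, q = σ(T₁⁴ − T₂⁴) / (1/ε₁ + 1/ε₂ − 1).
1/ε₁ + 1/ε₂ − 1 = 1/0.12 + 1/0.15 − 1 = 14.00.
T₁⁴ − T₂⁴ = 2.25×10^12 − 1.05×10^12 = 1.20×10^12 K⁴.
q = 5.67×10⁻⁸ × 1.20×10^12 / 14.00 = 4870 W/m².

q ≈ 4870 W/m²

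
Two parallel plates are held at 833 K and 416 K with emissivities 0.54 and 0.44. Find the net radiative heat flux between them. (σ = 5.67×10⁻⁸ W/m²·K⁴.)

For two large parallel gray plates, q = σ(T₁⁴ − T₂⁴) / (1/ε₁ + 1/ε₂ − 1).
1/ε₁ + 1/ε₂ − 1 = 1/0.54 + 1/0.44 − 1 = 3.125.
T₁⁴ − T₂⁴ = 4.81×10^11 − 2.99×10^10 = 4.52×10^11 K⁴.
q = 5.67×10⁻⁸ × 4.52×10^11 / 3.125 = 8190 W/m².

q ≈ 8190 W/m²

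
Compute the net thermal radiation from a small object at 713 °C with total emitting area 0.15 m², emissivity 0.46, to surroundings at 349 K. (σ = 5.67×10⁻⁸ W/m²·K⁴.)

Q ≈ 3640 W

Convert: 713 °C = 986 K.
Q = εσA(T⁴ − T_s⁴). T⁴ − T_s⁴ = (986)⁴ − (349)⁴ = 9.45×10^11 − 1.48×10^10 = 9.30×10^11 K⁴.
Q = 0.46 × 5.67×10⁻⁸ × 0.150 × 9.30×10^11 = 3640 W.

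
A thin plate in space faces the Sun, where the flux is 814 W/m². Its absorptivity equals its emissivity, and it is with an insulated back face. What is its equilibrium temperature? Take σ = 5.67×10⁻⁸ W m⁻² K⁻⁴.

Absorbed flux αS = emitted flux εσT⁴ (one radiating face); with α = ε, T = (S/σ)^(1/4).
T = (814 / 5.67×10⁻⁸)^(1/4) = (1.44×10^10)^(1/4).
T = 346 K.

T ≈ 346 K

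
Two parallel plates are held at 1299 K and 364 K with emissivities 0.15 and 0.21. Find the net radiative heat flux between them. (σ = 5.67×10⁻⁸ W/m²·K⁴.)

q ≈ 15400 W/m²

For two large parallel gray plates, q = σ(T₁⁴ − T₂⁴) / (1/ε₁ + 1/ε₂ − 1).
1/ε₁ + 1/ε₂ − 1 = 1/0.15 + 1/0.21 − 1 = 10.43.
T₁⁴ − T₂⁴ = 2.85×10^12 − 1.76×10^10 = 2.83×10^12 K⁴.
q = 5.67×10⁻⁸ × 2.83×10^12 / 10.43 = 15400 W/m².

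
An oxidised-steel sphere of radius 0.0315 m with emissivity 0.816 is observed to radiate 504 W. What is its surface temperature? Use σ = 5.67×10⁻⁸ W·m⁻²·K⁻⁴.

A = 4πr² = 4π × (0.0315)² = 0.0125 m².
From P = εσAT⁴, T = (P / εσA)^(1/4) = (504 / (0.816 × 5.67×10⁻⁸ × 0.0125))^(1/4).
T = (8.74×10^11)^(1/4) = 967 K.

T ≈ 967 K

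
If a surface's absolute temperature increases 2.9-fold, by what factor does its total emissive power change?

factor ≈ 70.7

P ∝ T⁴, so the power scales as (2.9)⁴ = 70.7.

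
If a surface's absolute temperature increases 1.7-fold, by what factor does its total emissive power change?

P ∝ T⁴, so the power scales as (1.7)⁴ = 8.35.

factor ≈ 8.35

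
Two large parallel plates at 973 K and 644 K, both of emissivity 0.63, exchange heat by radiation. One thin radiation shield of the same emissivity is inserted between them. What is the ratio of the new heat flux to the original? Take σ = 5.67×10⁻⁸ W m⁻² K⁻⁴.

With N identical shields there are N+1 = 2 gaps in series, each with the same radiative resistance, so the flux falls to 1/(N+1) of its unshielded value.

ratio ≈ 0.500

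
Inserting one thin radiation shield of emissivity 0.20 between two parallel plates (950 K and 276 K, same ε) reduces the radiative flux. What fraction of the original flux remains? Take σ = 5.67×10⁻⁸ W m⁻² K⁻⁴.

ratio ≈ 0.500

With N identical shields there are N+1 = 2 gaps in series, each with the same radiative resistance, so the flux falls to 1/(N+1) of its unshielded value.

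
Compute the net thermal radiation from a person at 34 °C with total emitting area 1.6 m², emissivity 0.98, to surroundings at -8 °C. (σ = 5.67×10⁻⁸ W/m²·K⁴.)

Q ≈ 351 W

Convert: 34 °C = 307 K; -8 °C = 265 K.
Q = εσA(T⁴ − T_s⁴). T⁴ − T_s⁴ = (307)⁴ − (265)⁴ = 8.88×10^9 − 4.93×10^9 = 3.95×10^9 K⁴.
Q = 0.98 × 5.67×10⁻⁸ × 1.60 × 3.95×10^9 = 351 W.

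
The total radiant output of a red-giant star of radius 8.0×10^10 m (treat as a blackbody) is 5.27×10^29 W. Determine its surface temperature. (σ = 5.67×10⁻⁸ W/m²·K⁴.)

T ≈ 3280 K

A = 4πr² = 4π × (8.0×10^10)² = 8.04×10^22 m².
From P = σAT⁴, T = (P / σA)^(1/4) = (5.27×10^29 / (5.67×10⁻⁸ × 8.04×10^22))^(1/4).
T = (1.16×10^14)^(1/4) = 3280 K.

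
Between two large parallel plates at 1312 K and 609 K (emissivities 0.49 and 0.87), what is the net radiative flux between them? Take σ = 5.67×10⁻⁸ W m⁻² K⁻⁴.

q ≈ 73100 W/m²

For two large parallel gray plates, q = σ(T₁⁴ − T₂⁴) / (1/ε₁ + 1/ε₂ − 1).
1/ε₁ + 1/ε₂ − 1 = 1/0.49 + 1/0.87 − 1 = 2.190.
T₁⁴ − T₂⁴ = 2.96×10^12 − 1.38×10^11 = 2.83×10^12 K⁴.
q = 5.67×10⁻⁸ × 2.83×10^12 / 2.190 = 73100 W/m².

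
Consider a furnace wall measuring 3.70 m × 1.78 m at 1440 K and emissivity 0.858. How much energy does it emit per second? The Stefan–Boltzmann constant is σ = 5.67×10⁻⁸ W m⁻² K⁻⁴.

P ≈ 1.38×10^6 W

A = 3.70 × 1.78 = 6.59 m².
P = εσAT⁴ = 0.858 × 5.67×10⁻⁸ × 6.59 × (1440)⁴ = 0.858 × 5.67×10⁻⁸ × 6.59 × 4.30×10^12.
P = 1.38×10^6 W.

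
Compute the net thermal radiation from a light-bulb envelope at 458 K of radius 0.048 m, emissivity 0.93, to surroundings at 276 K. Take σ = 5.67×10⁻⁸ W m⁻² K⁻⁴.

A = 4πr² = 4π × (0.048)² = 0.0290 m².
Q = εσA(T⁴ − T_s⁴). T⁴ − T_s⁴ = (458)⁴ − (276)⁴ = 4.40×10^10 − 5.80×10^9 = 3.82×10^10 K⁴.
Q = 0.93 × 5.67×10⁻⁸ × 0.0290 × 3.82×10^10 = 58.3 W.

Q ≈ 58.3 W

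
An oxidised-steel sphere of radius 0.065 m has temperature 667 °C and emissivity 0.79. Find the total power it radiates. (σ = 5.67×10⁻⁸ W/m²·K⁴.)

A = 4πr² = 4π × (0.065)² = 0.0531 m².
667 °C = 940 K.
P = εσAT⁴ = 0.79 × 5.67×10⁻⁸ × 0.0531 × (940)⁴ = 0.79 × 5.67×10⁻⁸ × 0.0531 × 7.81×10^11.
P = 1860 W.

P ≈ 1860 W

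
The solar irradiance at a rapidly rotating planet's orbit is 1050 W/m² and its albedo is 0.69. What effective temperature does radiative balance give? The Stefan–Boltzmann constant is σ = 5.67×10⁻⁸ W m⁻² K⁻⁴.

T ≈ 195 K

Power absorbed = (1−a)S·πR²; power emitted = 4πR²σT⁴. Equating and cancelling πR²:
T = ((1−a)S / 4σ)^(1/4) = (326 / (4 × 5.67×10⁻⁸))^(1/4) = (1.44×10^9)^(1/4).
T = 195 K.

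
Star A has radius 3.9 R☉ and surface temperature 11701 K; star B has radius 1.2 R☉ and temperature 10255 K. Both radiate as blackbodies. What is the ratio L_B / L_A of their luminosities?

L = 4πR²σT⁴ ∝ R²T⁴, so L_B/L_A = (1.2/3.9)² × (10255/11701)⁴ = 0.0947 × 0.590 = 0.0559.

L_B/L_A ≈ 0.0559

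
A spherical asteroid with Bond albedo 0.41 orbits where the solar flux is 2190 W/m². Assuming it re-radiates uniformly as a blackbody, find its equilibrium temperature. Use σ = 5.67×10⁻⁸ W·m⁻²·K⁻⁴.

T ≈ 275 K

Power absorbed = (1−a)S·πR²; power emitted = 4πR²σT⁴. Equating and cancelling πR²:
T = ((1−a)S / 4σ)^(1/4) = (1290 / (4 × 5.67×10⁻⁸))^(1/4) = (5.70×10^9)^(1/4).
T = 275 K.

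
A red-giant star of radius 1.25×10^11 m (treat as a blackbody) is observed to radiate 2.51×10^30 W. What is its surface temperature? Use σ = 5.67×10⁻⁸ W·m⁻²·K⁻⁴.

T ≈ 3870 K

A = 4πr² = 4π × (1.25×10^11)² = 1.96×10^23 m².
From P = σAT⁴, T = (P / σA)^(1/4) = (2.51×10^30 / (5.67×10⁻⁸ × 1.96×10^23))^(1/4).
T = (2.25×10^14)^(1/4) = 3870 K.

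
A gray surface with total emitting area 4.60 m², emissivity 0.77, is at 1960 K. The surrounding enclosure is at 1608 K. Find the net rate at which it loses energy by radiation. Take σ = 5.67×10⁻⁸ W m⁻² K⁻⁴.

Q = εσA(T⁴ − T_s⁴). T⁴ − T_s⁴ = (1960)⁴ − (1608)⁴ = 1.48×10^13 − 6.69×10^12 = 8.07×10^12 K⁴.
Q = 0.77 × 5.67×10⁻⁸ × 4.60 × 8.07×10^12 = 1.62×10^6 W.

Q ≈ 1.62×10^6 W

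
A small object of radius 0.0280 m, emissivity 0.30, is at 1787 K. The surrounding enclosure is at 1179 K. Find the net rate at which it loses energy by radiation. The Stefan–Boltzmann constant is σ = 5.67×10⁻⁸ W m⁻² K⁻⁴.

Q ≈ 1390 W

A = 4πr² = 4π × (0.0280)² = 9.85×10^-3 m².
Q = εσA(T⁴ − T_s⁴). T⁴ − T_s⁴ = (1787)⁴ − (1179)⁴ = 1.02×10^13 − 1.93×10^12 = 8.27×10^12 K⁴.
Q = 0.30 × 5.67×10⁻⁸ × 9.85×10^-3 × 8.27×10^12 = 1390 W.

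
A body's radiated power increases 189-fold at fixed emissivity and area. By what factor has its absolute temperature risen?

factor ≈ 3.71

P ∝ T⁴ ⇒ T ∝ P^(1/4), so T scales by (189)^(1/4) = 3.71.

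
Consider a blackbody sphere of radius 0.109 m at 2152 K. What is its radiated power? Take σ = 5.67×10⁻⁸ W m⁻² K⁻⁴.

P ≈ 1.82×10^5 W

A = 4πr² = 4π × (0.109)² = 0.149 m².
P = σAT⁴ = 5.67×10⁻⁸ × 0.149 × (2152)⁴ = 5.67×10⁻⁸ × 0.149 × 2.14×10^13.
P = 1.82×10^5 W.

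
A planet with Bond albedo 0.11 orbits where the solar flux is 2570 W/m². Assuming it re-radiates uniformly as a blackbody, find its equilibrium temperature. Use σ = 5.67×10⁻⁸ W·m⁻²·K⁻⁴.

Power absorbed = (1−a)S·πR²; power emitted = 4πR²σT⁴. Equating and cancelling πR²:
T = ((1−a)S / 4σ)^(1/4) = (2290 / (4 × 5.67×10⁻⁸))^(1/4) = (1.01×10^10)^(1/4).
T = 317 K.

T ≈ 317 K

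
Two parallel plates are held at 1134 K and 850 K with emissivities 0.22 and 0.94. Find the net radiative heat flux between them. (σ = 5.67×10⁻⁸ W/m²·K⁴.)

q ≈ 13900 W/m²

For two large parallel gray plates, q = σ(T₁⁴ − T₂⁴) / (1/ε₁ + 1/ε₂ − 1).
1/ε₁ + 1/ε₂ − 1 = 1/0.22 + 1/0.94 − 1 = 4.609.
T₁⁴ − T₂⁴ = 1.65×10^12 − 5.22×10^11 = 1.13×10^12 K⁴.
q = 5.67×10⁻⁸ × 1.13×10^12 / 4.609 = 13900 W/m².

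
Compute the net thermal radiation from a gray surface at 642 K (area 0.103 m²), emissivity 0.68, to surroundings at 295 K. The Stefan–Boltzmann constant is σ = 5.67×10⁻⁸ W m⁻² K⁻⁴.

Q = εσA(T⁴ − T_s⁴). T⁴ − T_s⁴ = (642)⁴ − (295)⁴ = 1.70×10^11 − 7.57×10^9 = 1.62×10^11 K⁴.
Q = 0.68 × 5.67×10⁻⁸ × 0.103 × 1.62×10^11 = 645 W.

Q ≈ 645 W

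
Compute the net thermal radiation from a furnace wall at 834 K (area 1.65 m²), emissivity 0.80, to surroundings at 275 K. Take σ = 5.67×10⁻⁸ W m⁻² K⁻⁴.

Q ≈ 35800 W

Q = εσA(T⁴ − T_s⁴). T⁴ − T_s⁴ = (834)⁴ − (275)⁴ = 4.84×10^11 − 5.72×10^9 = 4.78×10^11 K⁴.
Q = 0.80 × 5.67×10⁻⁸ × 1.65 × 4.78×10^11 = 35800 W.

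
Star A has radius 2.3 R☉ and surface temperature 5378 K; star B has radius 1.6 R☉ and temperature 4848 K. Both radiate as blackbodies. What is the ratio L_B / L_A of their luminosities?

L = 4πR²σT⁴ ∝ R²T⁴, so L_B/L_A = (1.6/2.3)² × (4848/5378)⁴ = 0.484 × 0.660 = 0.320.

L_B/L_A ≈ 0.320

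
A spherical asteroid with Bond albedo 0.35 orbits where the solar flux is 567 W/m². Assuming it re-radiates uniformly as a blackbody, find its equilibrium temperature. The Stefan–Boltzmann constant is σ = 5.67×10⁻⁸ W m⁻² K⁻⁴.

Power absorbed = (1−a)S·πR²; power emitted = 4πR²σT⁴. Equating and cancelling πR²:
T = ((1−a)S / 4σ)^(1/4) = (369 / (4 × 5.67×10⁻⁸))^(1/4) = (1.62×10^9)^(1/4).
T = 201 K.

T ≈ 201 K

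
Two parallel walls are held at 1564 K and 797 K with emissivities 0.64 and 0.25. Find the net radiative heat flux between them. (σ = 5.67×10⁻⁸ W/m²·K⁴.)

For two large parallel gray plates, q = σ(T₁⁴ − T₂⁴) / (1/ε₁ + 1/ε₂ − 1).
1/ε₁ + 1/ε₂ − 1 = 1/0.64 + 1/0.25 − 1 = 4.562.
T₁⁴ − T₂⁴ = 5.98×10^12 − 4.03×10^11 = 5.58×10^12 K⁴.
q = 5.67×10⁻⁸ × 5.58×10^12 / 4.562 = 69300 W/m².

q ≈ 69300 W/m²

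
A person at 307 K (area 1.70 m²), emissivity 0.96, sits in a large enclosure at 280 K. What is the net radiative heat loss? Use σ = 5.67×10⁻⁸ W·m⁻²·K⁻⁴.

Q ≈ 253 W

Q = εσA(T⁴ − T_s⁴). T⁴ − T_s⁴ = (307)⁴ − (280)⁴ = 8.88×10^9 − 6.15×10^9 = 2.74×10^9 K⁴.
Q = 0.96 × 5.67×10⁻⁸ × 1.70 × 2.74×10^9 = 253 W.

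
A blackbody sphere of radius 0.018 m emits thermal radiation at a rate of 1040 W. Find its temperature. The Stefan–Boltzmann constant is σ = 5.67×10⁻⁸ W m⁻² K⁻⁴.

T ≈ 1460 K

A = 4πr² = 4π × (0.018)² = 4.07×10^-3 m².
From P = σAT⁴, T = (P / σA)^(1/4) = (1040 / (5.67×10⁻⁸ × 4.07×10^-3))^(1/4).
T = (4.51×10^12)^(1/4) = 1460 K.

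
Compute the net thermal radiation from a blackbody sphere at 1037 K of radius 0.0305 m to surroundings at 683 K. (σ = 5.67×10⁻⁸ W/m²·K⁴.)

A = 4πr² = 4π × (0.0305)² = 0.0117 m².
Q = σA(T⁴ − T_s⁴). T⁴ − T_s⁴ = (1037)⁴ − (683)⁴ = 1.16×10^12 − 2.18×10^11 = 9.39×10^11 K⁴.
Q = 5.67×10⁻⁸ × 0.0117 × 9.39×10^11 = 622 W.

Q ≈ 622 W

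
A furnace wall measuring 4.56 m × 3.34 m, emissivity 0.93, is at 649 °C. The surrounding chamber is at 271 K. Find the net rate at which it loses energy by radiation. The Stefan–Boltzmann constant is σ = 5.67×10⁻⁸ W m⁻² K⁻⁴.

A = 4.56 × 3.34 = 15.2 m².
Convert: 649 °C = 922 K.
Q = εσA(T⁴ − T_s⁴). T⁴ − T_s⁴ = (922)⁴ − (271)⁴ = 7.23×10^11 − 5.39×10^9 = 7.17×10^11 K⁴.
Q = 0.93 × 5.67×10⁻⁸ × 15.2 × 7.17×10^11 = 5.76×10^5 W.

Q ≈ 5.76×10^5 W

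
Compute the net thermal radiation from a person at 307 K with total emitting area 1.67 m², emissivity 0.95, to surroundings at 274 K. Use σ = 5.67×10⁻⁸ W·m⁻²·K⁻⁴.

Q ≈ 292 W

Q = εσA(T⁴ − T_s⁴). T⁴ − T_s⁴ = (307)⁴ − (274)⁴ = 8.88×10^9 − 5.64×10^9 = 3.25×10^9 K⁴.
Q = 0.95 × 5.67×10⁻⁸ × 1.67 × 3.25×10^9 = 292 W.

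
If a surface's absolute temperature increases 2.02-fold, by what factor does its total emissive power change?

factor ≈ 16.6

P ∝ T⁴, so the power scales as (2.02)⁴ = 16.6.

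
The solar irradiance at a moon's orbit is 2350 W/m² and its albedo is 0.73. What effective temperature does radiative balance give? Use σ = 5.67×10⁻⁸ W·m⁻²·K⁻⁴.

Power absorbed = (1−a)S·πR²; power emitted = 4πR²σT⁴. Equating and cancelling πR²:
T = ((1−a)S / 4σ)^(1/4) = (634 / (4 × 5.67×10⁻⁸))^(1/4) = (2.80×10^9)^(1/4).
T = 230 K.

T ≈ 230 K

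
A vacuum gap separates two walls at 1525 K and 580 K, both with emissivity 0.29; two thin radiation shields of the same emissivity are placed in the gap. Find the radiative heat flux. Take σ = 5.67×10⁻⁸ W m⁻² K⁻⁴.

Each of the 3 gaps contributes resistance (2/ε − 1) = 2/0.29 − 1 = 5.897; total = 17.69.
q = σ(T₁⁴ − T₂⁴) / 17.69 = 5.67×10⁻⁸ × 5.30×10^12 / 17.69 = 17000 W/m².

q ≈ 17000 W/m²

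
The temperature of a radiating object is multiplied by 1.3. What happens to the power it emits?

P ∝ T⁴, so the power scales as (1.3)⁴ = 2.86.

factor ≈ 2.86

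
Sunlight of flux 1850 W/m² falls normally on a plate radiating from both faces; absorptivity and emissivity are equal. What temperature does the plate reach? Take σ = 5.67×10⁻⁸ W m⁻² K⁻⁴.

Absorbed flux αS = emitted flux 2εσT⁴ per unit area; with α = ε this gives T = (S/2σ)^(1/4).
T = (1850 / (2 × 5.67×10⁻⁸))^(1/4) = (1.63×10^10)^(1/4).
T = 357 K.

T ≈ 357 K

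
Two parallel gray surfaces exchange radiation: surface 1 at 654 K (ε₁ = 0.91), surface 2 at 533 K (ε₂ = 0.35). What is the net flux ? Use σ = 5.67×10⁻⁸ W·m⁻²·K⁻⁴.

For two large parallel gray plates, q = σ(T₁⁴ − T₂⁴) / (1/ε₁ + 1/ε₂ − 1).
1/ε₁ + 1/ε₂ − 1 = 1/0.91 + 1/0.35 − 1 = 2.956.
T₁⁴ − T₂⁴ = 1.83×10^11 − 8.07×10^10 = 1.02×10^11 K⁴.
q = 5.67×10⁻⁸ × 1.02×10^11 / 2.956 = 1960 W/m².

q ≈ 1960 W/m²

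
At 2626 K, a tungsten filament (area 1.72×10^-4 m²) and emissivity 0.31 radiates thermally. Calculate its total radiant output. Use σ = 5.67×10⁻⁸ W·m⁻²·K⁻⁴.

P = εσAT⁴ = 0.31 × 5.67×10⁻⁸ × 1.72×10^-4 × (2626)⁴ = 0.31 × 5.67×10⁻⁸ × 1.72×10^-4 × 4.76×10^13.
P = 144 W.

P ≈ 144 W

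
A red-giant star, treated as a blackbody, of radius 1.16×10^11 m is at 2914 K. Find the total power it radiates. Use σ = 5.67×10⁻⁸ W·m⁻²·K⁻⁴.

P ≈ 6.91×10^29 W

A = 4πr² = 4π × (1.16×10^11)² = 1.69×10^23 m².
P = σAT⁴ = 5.67×10⁻⁸ × 1.69×10^23 × (2914)⁴ = 5.67×10⁻⁸ × 1.69×10^23 × 7.21×10^13.
P = 6.91×10^29 W.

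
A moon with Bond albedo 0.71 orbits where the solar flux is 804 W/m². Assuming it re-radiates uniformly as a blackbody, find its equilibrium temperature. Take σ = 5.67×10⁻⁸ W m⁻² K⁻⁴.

Power absorbed = (1−a)S·πR²; power emitted = 4πR²σT⁴. Equating and cancelling πR²:
T = ((1−a)S / 4σ)^(1/4) = (233 / (4 × 5.67×10⁻⁸))^(1/4) = (1.03×10^9)^(1/4).
T = 179 K.

T ≈ 179 K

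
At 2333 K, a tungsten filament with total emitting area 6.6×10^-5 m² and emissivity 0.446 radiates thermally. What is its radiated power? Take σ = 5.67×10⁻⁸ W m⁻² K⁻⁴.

P ≈ 49.4 W

Stefan–Boltzmann: P = εσAT⁴ = 0.446 × 5.67×10⁻⁸ × 6.60×10^-5 × (2333)⁴ = 0.446 × 5.67×10⁻⁸ × 6.60×10^-5 × 2.96×10^13.
P = 49.4 W.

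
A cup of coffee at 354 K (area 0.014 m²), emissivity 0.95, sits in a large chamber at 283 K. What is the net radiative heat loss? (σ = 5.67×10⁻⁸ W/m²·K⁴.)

Q = εσA(T⁴ − T_s⁴). T⁴ − T_s⁴ = (354)⁴ − (283)⁴ = 1.57×10^10 − 6.41×10^9 = 9.29×10^9 K⁴.
Q = 0.95 × 5.67×10⁻⁸ × 0.0140 × 9.29×10^9 = 7.01 W.

Q ≈ 7.01 W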